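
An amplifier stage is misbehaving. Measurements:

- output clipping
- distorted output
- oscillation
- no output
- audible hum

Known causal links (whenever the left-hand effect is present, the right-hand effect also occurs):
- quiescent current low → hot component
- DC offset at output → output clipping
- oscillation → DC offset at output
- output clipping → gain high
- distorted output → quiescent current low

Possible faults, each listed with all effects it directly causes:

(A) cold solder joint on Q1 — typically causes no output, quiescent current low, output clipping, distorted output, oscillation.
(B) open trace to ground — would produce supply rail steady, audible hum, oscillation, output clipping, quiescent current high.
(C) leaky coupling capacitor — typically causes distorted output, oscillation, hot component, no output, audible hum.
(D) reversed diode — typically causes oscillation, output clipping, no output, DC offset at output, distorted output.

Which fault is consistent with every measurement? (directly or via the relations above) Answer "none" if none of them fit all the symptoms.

C

For each candidate, compare predicted effects to what was observed:
(A) cold solder joint on Q1 — does not account for audible hum
(B) open trace to ground — output clipping ✓; distorted output ✗; oscillation ✓; no output ✗; audible hum ✓
(C) leaky coupling capacitor — accounts for every observation (output clipping through oscillation → DC offset at output → output clipping)
(D) reversed diode — does not account for audible hum
(C) alone accounts for all the evidence.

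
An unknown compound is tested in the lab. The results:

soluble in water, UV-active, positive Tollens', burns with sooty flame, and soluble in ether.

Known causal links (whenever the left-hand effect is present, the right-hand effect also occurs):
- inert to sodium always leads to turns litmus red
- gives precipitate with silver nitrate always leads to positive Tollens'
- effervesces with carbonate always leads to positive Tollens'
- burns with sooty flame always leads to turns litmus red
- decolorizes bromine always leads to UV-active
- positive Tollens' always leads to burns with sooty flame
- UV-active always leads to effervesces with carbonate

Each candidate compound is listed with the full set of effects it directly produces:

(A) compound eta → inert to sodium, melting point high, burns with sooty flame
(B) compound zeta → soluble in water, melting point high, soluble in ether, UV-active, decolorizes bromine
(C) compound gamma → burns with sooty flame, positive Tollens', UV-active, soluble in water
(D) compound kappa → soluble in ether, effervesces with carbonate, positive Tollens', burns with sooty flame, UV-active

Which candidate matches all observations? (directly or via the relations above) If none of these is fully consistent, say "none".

B

Testing each hypothesis:
(A) compound eta — does not account for soluble in water, UV-active, positive Tollens', soluble in ether
(B) compound zeta — soluble in water +; UV-active +; positive Tollens' + (by UV-active → effervesces with carbonate → positive Tollens'); burns with sooty flame + (by UV-active → effervesces with carbonate → positive Tollens' → burns with sooty flame); soluble in ether +
(C) compound gamma — soluble in water +; UV-active +; positive Tollens' +; burns with sooty flame +; soluble in ether -
(D) compound kappa — soluble in water -; UV-active +; positive Tollens' +; burns with sooty flame +; soluble in ether +
(B) is the only candidate with no mismatches.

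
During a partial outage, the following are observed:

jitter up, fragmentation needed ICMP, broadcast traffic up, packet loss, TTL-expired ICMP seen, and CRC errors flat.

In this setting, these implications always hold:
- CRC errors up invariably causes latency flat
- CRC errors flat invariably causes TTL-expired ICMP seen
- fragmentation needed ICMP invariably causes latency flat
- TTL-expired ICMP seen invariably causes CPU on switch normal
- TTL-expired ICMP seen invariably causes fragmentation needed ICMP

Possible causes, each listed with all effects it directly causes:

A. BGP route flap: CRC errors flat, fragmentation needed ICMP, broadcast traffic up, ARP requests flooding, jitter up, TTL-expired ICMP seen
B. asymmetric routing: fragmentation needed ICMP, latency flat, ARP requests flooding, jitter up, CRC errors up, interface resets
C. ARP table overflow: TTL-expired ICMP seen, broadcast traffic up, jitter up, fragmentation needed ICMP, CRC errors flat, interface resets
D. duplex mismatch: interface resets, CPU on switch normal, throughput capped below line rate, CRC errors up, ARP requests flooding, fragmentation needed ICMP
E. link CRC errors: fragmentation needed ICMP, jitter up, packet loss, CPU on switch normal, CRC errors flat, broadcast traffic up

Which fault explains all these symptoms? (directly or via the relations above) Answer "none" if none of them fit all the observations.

E

Per-candidate check:
(A) BGP route flap — jitter up +; fragmentation needed ICMP +; broadcast traffic up +; packet loss -; TTL-expired ICMP seen +; CRC errors flat +
(B) asymmetric routing — fails on broadcast traffic up, packet loss, TTL-expired ICMP seen, CRC errors flat (predicts CRC errors up, not CRC errors flat)
(C) ARP table overflow — jitter up +; fragmentation needed ICMP +; broadcast traffic up +; packet loss -; TTL-expired ICMP seen +; CRC errors flat +
(D) duplex mismatch — fails on jitter up, broadcast traffic up, packet loss, TTL-expired ICMP seen, CRC errors flat (predicts CRC errors up, not CRC errors flat)
(E) link CRC errors — jitter up +; fragmentation needed ICMP +; broadcast traffic up +; packet loss +; TTL-expired ICMP seen + (via CRC errors flat → TTL-expired ICMP seen); CRC errors flat +
(E) is the only candidate with no mismatches.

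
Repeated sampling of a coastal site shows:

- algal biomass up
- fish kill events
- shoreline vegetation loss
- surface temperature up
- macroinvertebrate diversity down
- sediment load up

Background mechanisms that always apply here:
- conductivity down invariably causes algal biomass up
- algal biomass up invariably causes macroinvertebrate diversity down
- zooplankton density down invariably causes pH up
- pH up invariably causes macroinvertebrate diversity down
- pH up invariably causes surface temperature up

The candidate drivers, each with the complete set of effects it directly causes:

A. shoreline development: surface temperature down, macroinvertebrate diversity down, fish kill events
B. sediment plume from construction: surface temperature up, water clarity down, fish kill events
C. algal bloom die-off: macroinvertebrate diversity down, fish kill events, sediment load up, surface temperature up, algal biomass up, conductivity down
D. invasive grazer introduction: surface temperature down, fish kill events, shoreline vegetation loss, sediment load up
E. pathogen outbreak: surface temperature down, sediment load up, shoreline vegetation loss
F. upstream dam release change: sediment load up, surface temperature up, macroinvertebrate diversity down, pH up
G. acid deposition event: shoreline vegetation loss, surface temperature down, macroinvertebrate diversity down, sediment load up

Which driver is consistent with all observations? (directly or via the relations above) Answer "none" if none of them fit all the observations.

Per-candidate check:
(A) shoreline development — fails on algal biomass up, shoreline vegetation loss, surface temperature up, sediment load up (predicts surface temperature down, not surface temperature up)
(B) sediment plume from construction — algal biomass up ✗; fish kill events ✓; shoreline vegetation loss ✗; surface temperature up ✓; macroinvertebrate diversity down ✗; sediment load up ✗
(C) algal bloom die-off — does not account for shoreline vegetation loss
(D) invasive grazer introduction — algal biomass up ✗; fish kill events ✓; shoreline vegetation loss ✓; surface temperature up ✗; macroinvertebrate diversity down ✗; sediment load up ✓
(E) pathogen outbreak — algal biomass up ✗; fish kill events ✗; shoreline vegetation loss ✓; surface temperature up ✗; macroinvertebrate diversity down ✗; sediment load up ✓
(F) upstream dam release change — does not account for algal biomass up, fish kill events, shoreline vegetation loss
(G) acid deposition event — algal biomass up ✗; fish kill events ✗; shoreline vegetation loss ✓; surface temperature up ✗; macroinvertebrate diversity down ✓; sediment load up ✓
Every candidate fails on at least one observation.

none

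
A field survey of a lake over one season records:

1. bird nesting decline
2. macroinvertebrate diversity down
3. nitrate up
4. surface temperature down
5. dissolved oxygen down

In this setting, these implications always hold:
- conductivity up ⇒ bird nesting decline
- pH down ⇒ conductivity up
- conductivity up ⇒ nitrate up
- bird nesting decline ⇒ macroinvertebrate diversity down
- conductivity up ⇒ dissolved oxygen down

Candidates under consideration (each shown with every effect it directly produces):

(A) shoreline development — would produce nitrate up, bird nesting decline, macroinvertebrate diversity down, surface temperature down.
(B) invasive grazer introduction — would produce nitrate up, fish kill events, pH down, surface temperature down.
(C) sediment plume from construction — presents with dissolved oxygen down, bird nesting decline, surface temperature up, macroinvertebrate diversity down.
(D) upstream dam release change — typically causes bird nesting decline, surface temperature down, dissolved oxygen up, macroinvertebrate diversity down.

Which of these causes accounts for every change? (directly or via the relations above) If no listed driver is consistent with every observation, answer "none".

B

Testing each hypothesis:
(A) shoreline development — does not account for dissolved oxygen down
(B) invasive grazer introduction — accounts for every observation (bird nesting decline via pH down → conductivity up → bird nesting decline)
(C) sediment plume from construction — fails on nitrate up, surface temperature down (predicts surface temperature up, not surface temperature down)
(D) upstream dam release change — fails on nitrate up, dissolved oxygen down (predicts dissolved oxygen up, not dissolved oxygen down)
(B) is the only candidate with no mismatches.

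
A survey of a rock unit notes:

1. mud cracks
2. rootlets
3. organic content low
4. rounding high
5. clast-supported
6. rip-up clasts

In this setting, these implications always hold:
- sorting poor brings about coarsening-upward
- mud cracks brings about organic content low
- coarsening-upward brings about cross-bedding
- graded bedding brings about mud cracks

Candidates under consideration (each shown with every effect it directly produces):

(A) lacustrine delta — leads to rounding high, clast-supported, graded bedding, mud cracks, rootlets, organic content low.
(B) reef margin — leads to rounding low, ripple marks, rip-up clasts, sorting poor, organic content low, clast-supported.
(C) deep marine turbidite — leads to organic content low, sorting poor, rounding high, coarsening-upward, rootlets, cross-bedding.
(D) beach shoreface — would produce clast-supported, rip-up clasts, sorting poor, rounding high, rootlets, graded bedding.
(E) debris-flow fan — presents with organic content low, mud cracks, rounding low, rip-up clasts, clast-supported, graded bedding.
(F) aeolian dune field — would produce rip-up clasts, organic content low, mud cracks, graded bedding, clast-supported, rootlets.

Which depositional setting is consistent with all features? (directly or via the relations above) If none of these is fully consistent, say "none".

Per-candidate check:
(A) lacustrine delta — mud cracks ✓; rootlets ✓; organic content low ✓; rounding high ✓; clast-supported ✓; rip-up clasts ✗
(B) reef margin — mud cracks ✗; rootlets ✗; organic content low ✓; rounding high ✗; clast-supported ✓; rip-up clasts ✓
(C) deep marine turbidite — mud cracks ✗; rootlets ✓; organic content low ✓; rounding high ✓; clast-supported ✗; rip-up clasts ✗
(D) beach shoreface — accounts for every observation (mud cracks through graded bedding → mud cracks)
(E) debris-flow fan — fails on rootlets, rounding high (predicts rounding low, not rounding high)
(F) aeolian dune field — does not account for rounding high
Only (D) is consistent with every observation.

D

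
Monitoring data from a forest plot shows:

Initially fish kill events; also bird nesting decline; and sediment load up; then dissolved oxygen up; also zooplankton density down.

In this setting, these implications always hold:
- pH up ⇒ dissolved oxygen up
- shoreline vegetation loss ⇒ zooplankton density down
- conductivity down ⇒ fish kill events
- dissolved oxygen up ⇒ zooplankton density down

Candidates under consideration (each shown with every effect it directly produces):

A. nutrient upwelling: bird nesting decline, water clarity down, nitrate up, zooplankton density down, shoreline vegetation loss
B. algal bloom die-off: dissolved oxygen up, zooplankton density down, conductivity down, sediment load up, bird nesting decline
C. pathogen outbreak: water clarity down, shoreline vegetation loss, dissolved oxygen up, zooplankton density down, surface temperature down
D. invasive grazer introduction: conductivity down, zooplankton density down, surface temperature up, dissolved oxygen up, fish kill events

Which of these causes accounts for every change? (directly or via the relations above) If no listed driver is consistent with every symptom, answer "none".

Testing each hypothesis:
(A) nutrient upwelling — fish kill events -; bird nesting decline +; sediment load up -; dissolved oxygen up -; zooplankton density down +
(B) algal bloom die-off — accounts for every observation (fish kill events by conductivity down → fish kill events)
(C) pathogen outbreak — fish kill events -; bird nesting decline -; sediment load up -; dissolved oxygen up +; zooplankton density down +
(D) invasive grazer introduction — does not account for bird nesting decline, sediment load up
Only (B) is consistent with every observation.

B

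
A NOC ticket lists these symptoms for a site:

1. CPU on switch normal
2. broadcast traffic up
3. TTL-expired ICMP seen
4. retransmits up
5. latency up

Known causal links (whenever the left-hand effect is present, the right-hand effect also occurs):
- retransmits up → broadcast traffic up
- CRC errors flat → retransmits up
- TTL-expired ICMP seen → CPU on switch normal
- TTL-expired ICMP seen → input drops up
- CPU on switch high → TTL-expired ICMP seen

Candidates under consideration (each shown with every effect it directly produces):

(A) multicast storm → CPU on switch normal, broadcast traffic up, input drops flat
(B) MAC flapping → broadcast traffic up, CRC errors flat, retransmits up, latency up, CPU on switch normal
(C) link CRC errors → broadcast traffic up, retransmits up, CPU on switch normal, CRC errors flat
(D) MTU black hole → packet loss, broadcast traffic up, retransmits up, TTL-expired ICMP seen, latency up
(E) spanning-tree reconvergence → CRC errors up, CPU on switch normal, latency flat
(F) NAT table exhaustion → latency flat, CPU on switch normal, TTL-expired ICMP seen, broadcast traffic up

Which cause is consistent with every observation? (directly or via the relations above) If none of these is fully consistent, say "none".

D

Checking each candidate against the observations:
(A) multicast storm — CPU on switch normal +; broadcast traffic up +; TTL-expired ICMP seen -; retransmits up -; latency up -
(B) MAC flapping — CPU on switch normal +; broadcast traffic up +; TTL-expired ICMP seen -; retransmits up +; latency up +
(C) link CRC errors — does not account for TTL-expired ICMP seen, latency up
(D) MTU black hole — CPU on switch normal + (by TTL-expired ICMP seen → CPU on switch normal); broadcast traffic up +; TTL-expired ICMP seen +; retransmits up +; latency up +
(E) spanning-tree reconvergence — fails on broadcast traffic up, TTL-expired ICMP seen, retransmits up, latency up (predicts latency flat, not latency up)
(F) NAT table exhaustion — CPU on switch normal +; broadcast traffic up +; TTL-expired ICMP seen +; retransmits up -; latency up -
Only (D) is consistent with every observation.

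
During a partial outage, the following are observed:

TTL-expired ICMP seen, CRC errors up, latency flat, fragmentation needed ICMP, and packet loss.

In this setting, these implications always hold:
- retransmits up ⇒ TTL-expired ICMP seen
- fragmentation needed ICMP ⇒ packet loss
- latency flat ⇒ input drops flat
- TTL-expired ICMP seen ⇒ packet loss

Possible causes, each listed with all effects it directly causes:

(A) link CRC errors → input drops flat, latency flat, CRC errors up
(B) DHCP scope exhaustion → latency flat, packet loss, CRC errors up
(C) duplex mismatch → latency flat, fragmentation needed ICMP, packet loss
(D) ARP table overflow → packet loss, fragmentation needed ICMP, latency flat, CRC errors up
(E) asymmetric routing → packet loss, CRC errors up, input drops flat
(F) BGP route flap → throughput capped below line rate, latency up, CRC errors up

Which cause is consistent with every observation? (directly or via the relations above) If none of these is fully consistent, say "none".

Per-candidate check:
(A) link CRC errors — TTL-expired ICMP seen NO; CRC errors up yes; latency flat yes; fragmentation needed ICMP NO; packet loss NO
(B) DHCP scope exhaustion — TTL-expired ICMP seen NO; CRC errors up yes; latency flat yes; fragmentation needed ICMP NO; packet loss yes
(C) duplex mismatch — does not account for TTL-expired ICMP seen, CRC errors up
(D) ARP table overflow — does not account for TTL-expired ICMP seen
(E) asymmetric routing — TTL-expired ICMP seen NO; CRC errors up yes; latency flat NO; fragmentation needed ICMP NO; packet loss yes
(F) BGP route flap — TTL-expired ICMP seen NO; CRC errors up yes; latency flat NO; fragmentation needed ICMP NO; packet loss NO
Every candidate fails on at least one observation.

none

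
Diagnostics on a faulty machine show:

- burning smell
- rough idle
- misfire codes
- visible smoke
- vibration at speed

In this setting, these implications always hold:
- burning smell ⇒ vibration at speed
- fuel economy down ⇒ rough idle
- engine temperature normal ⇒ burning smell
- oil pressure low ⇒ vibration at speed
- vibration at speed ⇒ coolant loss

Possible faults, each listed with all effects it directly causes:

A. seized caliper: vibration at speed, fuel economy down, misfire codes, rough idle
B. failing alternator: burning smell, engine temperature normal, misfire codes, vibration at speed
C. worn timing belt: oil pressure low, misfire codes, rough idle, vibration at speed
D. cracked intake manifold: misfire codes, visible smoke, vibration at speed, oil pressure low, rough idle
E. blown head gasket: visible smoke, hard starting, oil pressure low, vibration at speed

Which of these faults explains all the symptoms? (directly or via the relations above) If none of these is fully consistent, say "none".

For each candidate, compare predicted effects to what was observed:
(A) seized caliper — does not account for burning smell, visible smoke
(B) failing alternator — does not account for rough idle, visible smoke
(C) worn timing belt — does not account for burning smell, visible smoke
(D) cracked intake manifold — does not account for burning smell
(E) blown head gasket — does not account for burning smell, rough idle, misfire codes
No candidate is consistent with all observations.

none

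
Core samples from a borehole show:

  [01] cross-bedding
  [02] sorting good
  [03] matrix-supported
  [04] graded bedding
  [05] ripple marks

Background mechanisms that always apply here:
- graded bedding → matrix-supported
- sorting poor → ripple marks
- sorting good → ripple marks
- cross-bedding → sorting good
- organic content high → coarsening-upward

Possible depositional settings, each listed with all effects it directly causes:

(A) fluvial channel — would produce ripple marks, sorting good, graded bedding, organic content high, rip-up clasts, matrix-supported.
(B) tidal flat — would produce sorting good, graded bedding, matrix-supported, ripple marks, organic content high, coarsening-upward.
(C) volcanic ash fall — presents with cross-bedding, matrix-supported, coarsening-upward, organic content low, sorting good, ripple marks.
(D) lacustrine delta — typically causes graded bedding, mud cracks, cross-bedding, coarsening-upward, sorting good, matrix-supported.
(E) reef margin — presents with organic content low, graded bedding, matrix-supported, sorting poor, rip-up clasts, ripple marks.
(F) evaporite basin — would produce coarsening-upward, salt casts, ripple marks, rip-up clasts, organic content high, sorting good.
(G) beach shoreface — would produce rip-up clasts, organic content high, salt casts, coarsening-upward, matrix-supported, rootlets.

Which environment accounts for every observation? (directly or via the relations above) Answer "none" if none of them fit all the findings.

Per-candidate check:
(A) fluvial channel — does not account for cross-bedding
(B) tidal flat — cross-bedding miss; sorting good match; matrix-supported match; graded bedding match; ripple marks match
(C) volcanic ash fall — cross-bedding match; sorting good match; matrix-supported match; graded bedding miss; ripple marks match
(D) lacustrine delta — accounts for every observation (ripple marks through sorting good → ripple marks)
(E) reef margin — fails on cross-bedding, sorting good (predicts sorting poor, not sorting good)
(F) evaporite basin — cross-bedding miss; sorting good match; matrix-supported miss; graded bedding miss; ripple marks match
(G) beach shoreface — does not account for cross-bedding, sorting good, graded bedding, ripple marks
(D) is the only candidate with no mismatches.

D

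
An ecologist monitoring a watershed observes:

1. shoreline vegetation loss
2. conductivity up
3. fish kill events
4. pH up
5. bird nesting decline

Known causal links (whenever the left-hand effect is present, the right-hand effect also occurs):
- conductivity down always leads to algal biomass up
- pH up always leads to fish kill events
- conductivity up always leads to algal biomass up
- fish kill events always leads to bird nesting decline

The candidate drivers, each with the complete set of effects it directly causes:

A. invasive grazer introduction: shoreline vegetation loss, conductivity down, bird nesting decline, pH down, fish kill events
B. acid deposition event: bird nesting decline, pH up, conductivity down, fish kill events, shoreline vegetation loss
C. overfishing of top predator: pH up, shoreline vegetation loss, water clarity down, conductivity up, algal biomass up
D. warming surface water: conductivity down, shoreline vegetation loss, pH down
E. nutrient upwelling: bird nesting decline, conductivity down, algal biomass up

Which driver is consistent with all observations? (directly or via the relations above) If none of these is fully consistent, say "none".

Per-candidate check:
(A) invasive grazer introduction — shoreline vegetation loss +; conductivity up -; fish kill events +; pH up -; bird nesting decline +
(B) acid deposition event — fails on conductivity up (predicts conductivity down, not conductivity up)
(C) overfishing of top predator — shoreline vegetation loss +; conductivity up +; fish kill events + (through pH up → fish kill events); pH up +; bird nesting decline + (through pH up → fish kill events → bird nesting decline)
(D) warming surface water — fails on conductivity up, fish kill events, pH up, bird nesting decline (predicts conductivity down, not conductivity up; predicts pH down, not pH up)
(E) nutrient upwelling — shoreline vegetation loss -; conductivity up -; fish kill events -; pH up -; bird nesting decline +
Only (C) is consistent with every observation.

C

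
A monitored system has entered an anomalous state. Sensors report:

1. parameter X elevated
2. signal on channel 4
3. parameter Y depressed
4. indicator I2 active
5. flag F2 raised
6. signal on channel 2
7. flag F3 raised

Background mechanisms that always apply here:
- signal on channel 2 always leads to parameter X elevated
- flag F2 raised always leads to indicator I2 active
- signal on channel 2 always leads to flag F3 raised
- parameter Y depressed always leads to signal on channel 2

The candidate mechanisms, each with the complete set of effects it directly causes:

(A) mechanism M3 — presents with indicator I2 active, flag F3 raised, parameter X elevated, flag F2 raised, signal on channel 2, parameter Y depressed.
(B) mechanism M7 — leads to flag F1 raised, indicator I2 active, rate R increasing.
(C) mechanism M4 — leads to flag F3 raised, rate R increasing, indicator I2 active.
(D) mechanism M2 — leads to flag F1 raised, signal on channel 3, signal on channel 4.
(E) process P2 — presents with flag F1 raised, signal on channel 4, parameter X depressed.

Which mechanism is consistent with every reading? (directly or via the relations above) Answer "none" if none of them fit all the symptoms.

Per-candidate check:
(A) mechanism M3 — does not account for signal on channel 4
(B) mechanism M7 — does not account for parameter X elevated, signal on channel 4, parameter Y depressed, flag F2 raised, signal on channel 2, flag F3 raised
(C) mechanism M4 — parameter X elevated ✗; signal on channel 4 ✗; parameter Y depressed ✗; indicator I2 active ✓; flag F2 raised ✗; signal on channel 2 ✗; flag F3 raised ✓
(D) mechanism M2 — parameter X elevated ✗; signal on channel 4 ✓; parameter Y depressed ✗; indicator I2 active ✗; flag F2 raised ✗; signal on channel 2 ✗; flag F3 raised ✗
(E) process P2 — fails on parameter X elevated, parameter Y depressed, indicator I2 active, flag F2 raised, signal on channel 2, flag F3 raised (predicts parameter X depressed, not parameter X elevated)
No candidate is consistent with all observations.

none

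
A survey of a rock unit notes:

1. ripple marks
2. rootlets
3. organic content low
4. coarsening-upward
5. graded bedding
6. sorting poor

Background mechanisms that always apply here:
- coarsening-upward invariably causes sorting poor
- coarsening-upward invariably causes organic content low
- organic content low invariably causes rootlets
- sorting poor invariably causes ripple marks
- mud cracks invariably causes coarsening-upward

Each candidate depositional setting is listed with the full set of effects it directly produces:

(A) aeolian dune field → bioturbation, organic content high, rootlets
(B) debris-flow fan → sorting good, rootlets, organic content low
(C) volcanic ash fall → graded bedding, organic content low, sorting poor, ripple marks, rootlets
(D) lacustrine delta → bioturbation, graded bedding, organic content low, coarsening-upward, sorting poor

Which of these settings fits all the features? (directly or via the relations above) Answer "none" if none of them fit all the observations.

D

For each candidate, compare predicted effects to what was observed:
(A) aeolian dune field — ripple marks miss; rootlets match; organic content low miss; coarsening-upward miss; graded bedding miss; sorting poor miss
(B) debris-flow fan — fails on ripple marks, coarsening-upward, graded bedding, sorting poor (predicts sorting good, not sorting poor)
(C) volcanic ash fall — ripple marks match; rootlets match; organic content low match; coarsening-upward miss; graded bedding match; sorting poor match
(D) lacustrine delta — ripple marks match (by sorting poor → ripple marks); rootlets match (by organic content low → rootlets); organic content low match; coarsening-upward match; graded bedding match; sorting poor match
(D) alone accounts for all the evidence.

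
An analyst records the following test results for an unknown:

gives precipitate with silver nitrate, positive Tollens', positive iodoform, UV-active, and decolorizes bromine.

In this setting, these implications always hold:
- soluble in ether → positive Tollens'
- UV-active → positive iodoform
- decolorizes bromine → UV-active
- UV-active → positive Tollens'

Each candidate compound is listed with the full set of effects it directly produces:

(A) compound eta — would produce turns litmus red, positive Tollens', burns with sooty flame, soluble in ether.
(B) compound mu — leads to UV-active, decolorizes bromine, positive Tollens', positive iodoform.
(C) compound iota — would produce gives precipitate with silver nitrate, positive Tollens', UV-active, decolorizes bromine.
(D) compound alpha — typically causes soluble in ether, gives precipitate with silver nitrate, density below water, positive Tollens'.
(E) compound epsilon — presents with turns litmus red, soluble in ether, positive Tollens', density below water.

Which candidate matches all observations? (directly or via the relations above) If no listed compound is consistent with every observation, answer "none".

C

Per-candidate check:
(A) compound eta — gives precipitate with silver nitrate NO; positive Tollens' yes; positive iodoform NO; UV-active NO; decolorizes bromine NO
(B) compound mu — gives precipitate with silver nitrate NO; positive Tollens' yes; positive iodoform yes; UV-active yes; decolorizes bromine yes
(C) compound iota — accounts for every observation (positive iodoform by UV-active → positive iodoform)
(D) compound alpha — gives precipitate with silver nitrate yes; positive Tollens' yes; positive iodoform NO; UV-active NO; decolorizes bromine NO
(E) compound epsilon — gives precipitate with silver nitrate NO; positive Tollens' yes; positive iodoform NO; UV-active NO; decolorizes bromine NO
(C) alone accounts for all the evidence.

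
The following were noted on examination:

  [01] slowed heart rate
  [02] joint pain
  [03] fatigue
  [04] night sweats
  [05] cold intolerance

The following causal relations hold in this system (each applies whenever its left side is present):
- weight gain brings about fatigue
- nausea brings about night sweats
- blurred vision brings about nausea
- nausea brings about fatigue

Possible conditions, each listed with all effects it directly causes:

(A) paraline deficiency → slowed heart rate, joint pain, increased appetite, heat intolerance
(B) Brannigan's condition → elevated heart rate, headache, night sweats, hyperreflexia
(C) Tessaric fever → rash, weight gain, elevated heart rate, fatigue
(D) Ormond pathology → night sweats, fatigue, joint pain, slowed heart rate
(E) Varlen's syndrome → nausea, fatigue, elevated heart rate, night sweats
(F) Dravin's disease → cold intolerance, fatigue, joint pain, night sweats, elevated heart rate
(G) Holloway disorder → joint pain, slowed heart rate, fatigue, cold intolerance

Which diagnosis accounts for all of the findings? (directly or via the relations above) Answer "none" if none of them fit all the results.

Per-candidate check:
(A) paraline deficiency — slowed heart rate ✓; joint pain ✓; fatigue ✗; night sweats ✗; cold intolerance ✗
(B) Brannigan's condition — slowed heart rate ✗; joint pain ✗; fatigue ✗; night sweats ✓; cold intolerance ✗
(C) Tessaric fever — fails on slowed heart rate, joint pain, night sweats, cold intolerance (predicts elevated heart rate, not slowed heart rate)
(D) Ormond pathology — slowed heart rate ✓; joint pain ✓; fatigue ✓; night sweats ✓; cold intolerance ✗
(E) Varlen's syndrome — slowed heart rate ✗; joint pain ✗; fatigue ✓; night sweats ✓; cold intolerance ✗
(F) Dravin's disease — slowed heart rate ✗; joint pain ✓; fatigue ✓; night sweats ✓; cold intolerance ✓
(G) Holloway disorder — does not account for night sweats
Every candidate fails on at least one observation.

none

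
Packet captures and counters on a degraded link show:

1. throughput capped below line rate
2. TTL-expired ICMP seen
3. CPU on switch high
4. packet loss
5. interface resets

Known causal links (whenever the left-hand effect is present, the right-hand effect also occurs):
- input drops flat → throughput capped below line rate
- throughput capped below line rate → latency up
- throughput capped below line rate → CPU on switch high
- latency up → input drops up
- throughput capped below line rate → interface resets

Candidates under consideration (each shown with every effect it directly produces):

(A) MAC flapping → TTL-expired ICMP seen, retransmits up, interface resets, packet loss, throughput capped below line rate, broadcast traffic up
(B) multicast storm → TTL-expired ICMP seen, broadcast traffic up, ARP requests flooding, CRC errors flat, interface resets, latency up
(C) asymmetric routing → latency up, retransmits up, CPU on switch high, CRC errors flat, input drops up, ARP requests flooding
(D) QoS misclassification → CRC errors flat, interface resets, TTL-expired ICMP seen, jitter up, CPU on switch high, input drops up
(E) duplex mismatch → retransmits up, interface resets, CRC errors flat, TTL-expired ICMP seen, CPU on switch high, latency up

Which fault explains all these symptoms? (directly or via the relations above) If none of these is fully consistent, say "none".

A

Per-candidate check:
(A) MAC flapping — throughput capped below line rate yes; TTL-expired ICMP seen yes; CPU on switch high yes (through throughput capped below line rate → CPU on switch high); packet loss yes; interface resets yes
(B) multicast storm — does not account for throughput capped below line rate, CPU on switch high, packet loss
(C) asymmetric routing — does not account for throughput capped below line rate, TTL-expired ICMP seen, packet loss, interface resets
(D) QoS misclassification — throughput capped below line rate NO; TTL-expired ICMP seen yes; CPU on switch high yes; packet loss NO; interface resets yes
(E) duplex mismatch — does not account for throughput capped below line rate, packet loss
Only (A) is consistent with every observation.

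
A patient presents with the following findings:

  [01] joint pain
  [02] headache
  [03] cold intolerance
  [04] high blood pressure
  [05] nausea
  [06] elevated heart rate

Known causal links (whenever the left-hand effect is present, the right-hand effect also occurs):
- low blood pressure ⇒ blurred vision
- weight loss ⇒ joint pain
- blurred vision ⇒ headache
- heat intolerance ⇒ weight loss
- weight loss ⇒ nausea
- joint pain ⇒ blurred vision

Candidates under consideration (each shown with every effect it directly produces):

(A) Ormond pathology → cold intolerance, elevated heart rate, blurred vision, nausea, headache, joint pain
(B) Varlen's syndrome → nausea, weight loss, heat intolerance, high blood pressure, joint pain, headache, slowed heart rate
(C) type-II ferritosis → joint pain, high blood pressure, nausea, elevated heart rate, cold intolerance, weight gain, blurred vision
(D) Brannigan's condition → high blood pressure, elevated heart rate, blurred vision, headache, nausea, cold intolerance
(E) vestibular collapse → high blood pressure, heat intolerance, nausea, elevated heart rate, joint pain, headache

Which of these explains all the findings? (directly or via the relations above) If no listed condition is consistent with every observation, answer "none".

C

Testing each hypothesis:
(A) Ormond pathology — joint pain ✓; headache ✓; cold intolerance ✓; high blood pressure ✗; nausea ✓; elevated heart rate ✓
(B) Varlen's syndrome — joint pain ✓; headache ✓; cold intolerance ✗; high blood pressure ✓; nausea ✓; elevated heart rate ✗
(C) type-II ferritosis — accounts for every observation (headache by blurred vision → headache)
(D) Brannigan's condition — does not account for joint pain
(E) vestibular collapse — fails on cold intolerance (predicts heat intolerance, not cold intolerance)
(C) is the only candidate with no mismatches.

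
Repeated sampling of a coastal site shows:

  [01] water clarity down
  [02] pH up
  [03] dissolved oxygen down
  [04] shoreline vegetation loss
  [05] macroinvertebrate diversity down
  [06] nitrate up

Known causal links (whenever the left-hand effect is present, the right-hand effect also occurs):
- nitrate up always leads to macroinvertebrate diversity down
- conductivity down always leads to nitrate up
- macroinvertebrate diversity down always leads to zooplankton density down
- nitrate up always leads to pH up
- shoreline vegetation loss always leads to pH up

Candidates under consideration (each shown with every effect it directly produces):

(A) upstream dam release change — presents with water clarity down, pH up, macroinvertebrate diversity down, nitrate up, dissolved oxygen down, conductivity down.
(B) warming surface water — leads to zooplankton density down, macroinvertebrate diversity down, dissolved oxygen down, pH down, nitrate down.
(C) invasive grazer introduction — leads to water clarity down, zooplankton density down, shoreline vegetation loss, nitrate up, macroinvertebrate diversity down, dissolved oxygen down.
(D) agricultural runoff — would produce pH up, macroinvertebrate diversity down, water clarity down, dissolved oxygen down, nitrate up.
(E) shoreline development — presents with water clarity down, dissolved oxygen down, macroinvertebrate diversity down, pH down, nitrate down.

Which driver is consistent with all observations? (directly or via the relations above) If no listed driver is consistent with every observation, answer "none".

Per-candidate check:
(A) upstream dam release change — does not account for shoreline vegetation loss
(B) warming surface water — water clarity down ✗; pH up ✗; dissolved oxygen down ✓; shoreline vegetation loss ✗; macroinvertebrate diversity down ✓; nitrate up ✗
(C) invasive grazer introduction — water clarity down ✓; pH up ✓ (through nitrate up → pH up); dissolved oxygen down ✓; shoreline vegetation loss ✓; macroinvertebrate diversity down ✓; nitrate up ✓
(D) agricultural runoff — water clarity down ✓; pH up ✓; dissolved oxygen down ✓; shoreline vegetation loss ✗; macroinvertebrate diversity down ✓; nitrate up ✓
(E) shoreline development — water clarity down ✓; pH up ✗; dissolved oxygen down ✓; shoreline vegetation loss ✗; macroinvertebrate diversity down ✓; nitrate up ✗
(C) is the only candidate with no mismatches.

C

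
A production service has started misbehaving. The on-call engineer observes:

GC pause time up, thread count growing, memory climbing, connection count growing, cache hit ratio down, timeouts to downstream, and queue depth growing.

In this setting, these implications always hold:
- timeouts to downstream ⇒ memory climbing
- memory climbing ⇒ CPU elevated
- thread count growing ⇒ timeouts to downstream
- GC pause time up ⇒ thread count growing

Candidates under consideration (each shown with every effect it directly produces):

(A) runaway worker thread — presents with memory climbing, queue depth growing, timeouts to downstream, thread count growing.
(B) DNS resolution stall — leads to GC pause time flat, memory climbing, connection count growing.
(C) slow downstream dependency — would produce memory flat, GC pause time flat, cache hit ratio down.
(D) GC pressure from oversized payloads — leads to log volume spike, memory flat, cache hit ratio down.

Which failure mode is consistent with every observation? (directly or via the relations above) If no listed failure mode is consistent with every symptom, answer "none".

Testing each hypothesis:
(A) runaway worker thread — GC pause time up -; thread count growing +; memory climbing +; connection count growing -; cache hit ratio down -; timeouts to downstream +; queue depth growing +
(B) DNS resolution stall — fails on GC pause time up, thread count growing, cache hit ratio down, timeouts to downstream, queue depth growing (predicts GC pause time flat, not GC pause time up)
(C) slow downstream dependency — fails on GC pause time up, thread count growing, memory climbing, connection count growing, timeouts to downstream, queue depth growing (predicts GC pause time flat, not GC pause time up; predicts memory flat, not memory climbing)
(D) GC pressure from oversized payloads — GC pause time up -; thread count growing -; memory climbing -; connection count growing -; cache hit ratio down +; timeouts to downstream -; queue depth growing -
No candidate is consistent with all observations.

none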